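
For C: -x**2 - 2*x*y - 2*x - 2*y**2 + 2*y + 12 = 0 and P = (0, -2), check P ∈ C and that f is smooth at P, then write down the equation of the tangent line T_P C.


Tangent line at P: 2*x + 10*y + 20 = 0.

Step 1: f(0, -2) = 0, so P lies on C.
Step 2: partial derivatives
  f_x(x, y) = -2*x - 2*y - 2, f_y(x, y) = -2*x - 4*y + 2.
  f_x(P) = 2, f_y(P) = 10 (gradient nonzero, so P is smooth).
Step 3: tangent line at P: 2·(x − 0) + 10·(y − -2) = 0.
Expanding: 2*x + 10*y + 20 = 0.


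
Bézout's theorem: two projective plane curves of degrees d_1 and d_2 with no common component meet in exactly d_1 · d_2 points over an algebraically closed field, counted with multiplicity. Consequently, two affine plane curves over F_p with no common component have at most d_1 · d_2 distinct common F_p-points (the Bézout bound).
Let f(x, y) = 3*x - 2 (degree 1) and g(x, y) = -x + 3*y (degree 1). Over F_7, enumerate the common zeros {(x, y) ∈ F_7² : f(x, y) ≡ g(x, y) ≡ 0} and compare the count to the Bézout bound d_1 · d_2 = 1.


Common zeros: {(3, 1)}; count = 1; Bézout bound = 1.

deg(f) = 1, deg(g) = 1, so Bézout bound = 1.
Scan x ∈ F_7. For each x, list the y ∈ F_7 with f(x, y) ≡ 0 and those with g(x, y) ≡ 0 (mod 7); the common zeros in that column are the intersection.
  x = 0: f ≡ 0 at y ∈ ∅; g ≡ 0 at y ∈ {0}; common: ∅.
  x = 1: f ≡ 0 at y ∈ ∅; g ≡ 0 at y ∈ {5}; common: ∅.
  x = 2: f ≡ 0 at y ∈ ∅; g ≡ 0 at y ∈ {3}; common: ∅.
  x = 3: f ≡ 0 at y ∈ {0, 1, 2, 3, 4, 5, 6}; g ≡ 0 at y ∈ {1}; common: {1}.
  x = 4: f ≡ 0 at y ∈ ∅; g ≡ 0 at y ∈ {6}; common: ∅.
  x = 5: f ≡ 0 at y ∈ ∅; g ≡ 0 at y ∈ {4}; common: ∅.
  x = 6: f ≡ 0 at y ∈ ∅; g ≡ 0 at y ∈ {2}; common: ∅.
Collecting: common zeros = {(3, 1)}, so the count is 1.
Comparison with the Bézout bound: 1 ≤ 1 = deg(f)·deg(g), as expected for curves with no common component (the bound is attained).


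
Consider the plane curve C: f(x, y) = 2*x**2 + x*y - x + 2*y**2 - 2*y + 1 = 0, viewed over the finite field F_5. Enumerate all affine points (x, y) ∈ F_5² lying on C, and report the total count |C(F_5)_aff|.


Affine F_5-points: {(0, 2), (0, 4), (1, 4), (2, 2), (2, 3)}; count = 5.

For each of the 25 pairs (x, y) ∈ F_5², evaluate f(x, y) mod 5. Record the zeros.
  x = 0: [0↦1, 1↦1, 2↦0, 3↦3, 4↦0]  zeros at y ∈ {2, 4}
  x = 1: [0↦2, 1↦3, 2↦3, 3↦2, 4↦0]  zeros at y ∈ {4}
  x = 2: [0↦2, 1↦4, 2↦0, 3↦0, 4↦4]  zeros at y ∈ {2, 3}
  x = 3: [0↦1, 1↦4, 2↦1, 3↦2, 4↦2]  zeros at y ∈ ∅
  x = 4: [0↦4, 1↦3, 2↦1, 3↦3, 4↦4]  zeros at y ∈ ∅
Collecting zeros: affine points = {(0, 2), (0, 4), (1, 4), (2, 2), (2, 3)}.
Total count |C(F_5)_aff| = 5.


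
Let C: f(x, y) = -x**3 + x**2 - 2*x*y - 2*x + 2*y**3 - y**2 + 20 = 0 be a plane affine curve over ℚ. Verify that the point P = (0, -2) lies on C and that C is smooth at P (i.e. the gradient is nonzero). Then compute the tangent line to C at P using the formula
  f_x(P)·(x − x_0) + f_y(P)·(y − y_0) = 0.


Tangent line at P: 2*x + 28*y + 56 = 0.

Step 1: f(0, -2) = 0, so P lies on C.
Step 2: partial derivatives
  f_x(x, y) = -3*x**2 + 2*x - 2*y - 2, f_y(x, y) = -2*x + 6*y**2 - 2*y.
  f_x(P) = 2, f_y(P) = 28 (gradient nonzero, so P is smooth).
Step 3: tangent line at P: 2·(x − 0) + 28·(y − -2) = 0.
Expanding: 2*x + 28*y + 56 = 0.


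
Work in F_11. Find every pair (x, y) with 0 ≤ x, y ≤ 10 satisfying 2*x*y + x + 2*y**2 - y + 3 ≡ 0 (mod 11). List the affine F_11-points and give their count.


Affine F_11-points: {(4, 6), (4, 7), (6, 1), (6, 10), (7, 2), (7, 8), (8, 0), (8, 9), (10, 3), (10, 4)}; count = 10.

For each of the 121 pairs (x, y) ∈ F_11², evaluate f(x, y) mod 11. Record the zeros.
  x = 0: [0↦3, 1↦4, 2↦9, 3↦7, 4↦9, 5↦4, 6↦3, 7↦6, 8↦2, 9↦2, 10↦6]  zeros at y ∈ ∅
  x = 1: [0↦4, 1↦7, 2↦3, 3↦3, 4↦7, 5↦4, 6↦5, 7↦10, 8↦8, 9↦10, 10↦5]  zeros at y ∈ ∅
  x = 2: [0↦5, 1↦10, 2↦8, 3↦10, 4↦5, 5↦4, 6↦7, 7↦3, 8↦3, 9↦7, 10↦4]  zeros at y ∈ ∅
  x = 3: [0↦6, 1↦2, 2↦2, 3↦6, 4↦3, 5↦4, 6↦9, 7↦7, 8↦9, 9↦4, 10↦3]  zeros at y ∈ ∅
  x = 4: [0↦7, 1↦5, 2↦7, 3↦2, 4↦1, 5↦4, 6↦0, 7↦0, 8↦4, 9↦1, 10↦2]  zeros at y ∈ {6, 7}
  x = 5: [0↦8, 1↦8, 2↦1, 3↦9, 4↦10, 5↦4, 6↦2, 7↦4, 8↦10, 9↦9, 10↦1]  zeros at y ∈ ∅
  x = 6: [0↦9, 1↦0, 2↦6, 3↦5, 4↦8, 5↦4, 6↦4, 7↦8, 8↦5, 9↦6, 10↦0]  zeros at y ∈ {1, 10}
  x = 7: [0↦10, 1↦3, 2↦0, 3↦1, 4↦6, 5↦4, 6↦6, 7↦1, 8↦0, 9↦3, 10↦10]  zeros at y ∈ {2, 8}
  x = 8: [0↦0, 1↦6, 2↦5, 3↦8, 4↦4, 5↦4, 6↦8, 7↦5, 8↦6, 9↦0, 10↦9]  zeros at y ∈ {0, 9}
  x = 9: [0↦1, 1↦9, 2↦10, 3↦4, 4↦2, 5↦4, 6↦10, 7↦9, 8↦1, 9↦8, 10↦8]  zeros at y ∈ ∅
  x = 10: [0↦2, 1↦1, 2↦4, 3↦0, 4↦0, 5↦4, 6↦1, 7↦2, 8↦7, 9↦5, 10↦7]  zeros at y ∈ {3, 4}
Collecting zeros: affine points = {(4, 6), (4, 7), (6, 1), (6, 10), (7, 2), (7, 8), (8, 0), (8, 9), (10, 3), (10, 4)}.
Total count |C(F_11)_aff| = 10.


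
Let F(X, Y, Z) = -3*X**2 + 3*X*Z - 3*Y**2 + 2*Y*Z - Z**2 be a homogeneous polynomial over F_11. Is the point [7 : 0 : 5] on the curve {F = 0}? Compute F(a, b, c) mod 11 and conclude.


F(7,0,5) ≡ 10 (mod 11); P is NOT on the curve.

Evaluate F(7, 0, 5) term-by-term (mod 11).
  -3*X**2 ↦ -3·49·1·1 = -147
  3*X*Z ↦ 3·7·1·5 = 105
  -3*Y**2 ↦ -3·1·0·1 = 0
  2*Y*Z ↦ 2·1·0·5 = 0
  -Z**2 ↦ -1·1·1·25 = -25
Sum: F(7, 0, 5) = (-147) + (105) + (0) + (0) + (-25) = -67.
Reducing mod 11: -67 ≡ 10 (mod 11).
Since F(a, b, c) ≡ 10 ≠ 0 (mod 11), P does NOT lie on the curve.


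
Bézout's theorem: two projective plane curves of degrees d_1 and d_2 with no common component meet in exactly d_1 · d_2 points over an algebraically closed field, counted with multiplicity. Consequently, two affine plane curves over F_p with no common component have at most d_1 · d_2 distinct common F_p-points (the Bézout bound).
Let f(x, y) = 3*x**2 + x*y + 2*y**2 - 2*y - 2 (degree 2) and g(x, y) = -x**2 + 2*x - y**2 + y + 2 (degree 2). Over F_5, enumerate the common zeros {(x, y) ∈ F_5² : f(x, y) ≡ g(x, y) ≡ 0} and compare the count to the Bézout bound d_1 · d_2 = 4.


Common zeros: ∅; count = 0; Bézout bound = 4.

deg(f) = 2, deg(g) = 2, so Bézout bound = 4.
Scan x ∈ F_5. For each x, list the y ∈ F_5 with f(x, y) ≡ 0 and those with g(x, y) ≡ 0 (mod 5); the common zeros in that column are the intersection.
  x = 0: f ≡ 0 at y ∈ {3}; g ≡ 0 at y ∈ {2, 4}; common: ∅.
  x = 1: f ≡ 0 at y ∈ ∅; g ≡ 0 at y ∈ ∅; common: ∅.
  x = 2: f ≡ 0 at y ∈ {0}; g ≡ 0 at y ∈ {2, 4}; common: ∅.
  x = 3: f ≡ 0 at y ∈ {0, 2}; g ≡ 0 at y ∈ ∅; common: ∅.
  x = 4: f ≡ 0 at y ∈ {1, 3}; g ≡ 0 at y ∈ ∅; common: ∅.
Collecting: common zeros = ∅, so the count is 0.
Comparison with the Bézout bound: 0 ≤ 4 = deg(f)·deg(g), as expected for curves with no common component (the affine F_5-count falls short of the bound because intersections may lie at infinity, over extension fields, or carry multiplicity).


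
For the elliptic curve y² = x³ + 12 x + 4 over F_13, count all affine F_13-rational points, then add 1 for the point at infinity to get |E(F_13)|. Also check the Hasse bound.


Affine points = {(0, 2), (0, 11), (1, 2), (1, 11), (2, 6), (2, 7), (4, 5), (4, 8), (8, 1), (8, 12), (9, 3), (9, 10), (12, 2), (12, 11)}; affine count = 14; |E(F_13)| = 15.

Discriminant check: Δ ∝ 4a³ + 27b² = 4·12³ + 27·4² = 4·1728 + 27·16 ≡ 12 (mod 13). Nonzero ⇒ E is nonsingular.
For each x ∈ F_13, compute rhs = x³ + 12·x + 4 mod 13, then count y ∈ F_13 with y² ≡ rhs.
  x = 0: rhs = 4, matching y values: 2, 11 (2 points).
  x = 1: rhs = 4, matching y values: 2, 11 (2 points).
  x = 2: rhs = 10, matching y values: 6, 7 (2 points).
  x = 3: rhs = 2, matching y values: none (0 points).
  x = 4: rhs = 12, matching y values: 5, 8 (2 points).
  x = 5: rhs = 7, matching y values: none (0 points).
  x = 6: rhs = 6, matching y values: none (0 points).
  x = 7: rhs = 2, matching y values: none (0 points).
  x = 8: rhs = 1, matching y values: 1, 12 (2 points).
  x = 9: rhs = 9, matching y values: 3, 10 (2 points).
  x = 10: rhs = 6, matching y values: none (0 points).
  x = 11: rhs = 11, matching y values: none (0 points).
  x = 12: rhs = 4, matching y values: 2, 11 (2 points).
Total affine count: 14.
Full point count |E(F_13)| = 14 + 1 = 15.
Hasse bound: |15 − (13+1)| = |1| = 1 ≤ 2√13 ≈ 7.2111 ✓.


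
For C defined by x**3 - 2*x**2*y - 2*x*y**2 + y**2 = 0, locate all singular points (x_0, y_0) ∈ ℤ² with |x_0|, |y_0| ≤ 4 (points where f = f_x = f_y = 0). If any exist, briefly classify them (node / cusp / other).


Singular points: {(0, 0)}; classification: cusp.

Compute partial derivatives:
  f_x = 3*x**2 - 4*x*y - 2*y**2.
  f_y = -2*x**2 - 4*x*y + 2*y.
Scan x_0 ∈ {−4, ..., 4}. For each x_0, f_y(x_0, y) is a polynomial in y; find its integer roots y ∈ {−4, ..., 4}, then test f_x and f at those candidates.
  x = -4: f_y(-4, y) = 18*y - 32; no integer root y with |y| ≤ 4.
  x = -3: f_y(-3, y) = 14*y - 18; no integer root y with |y| ≤ 4.
  x = -2: f_y(-2, y) = 10*y - 8; no integer root y with |y| ≤ 4.
  x = -1: f_y(-1, y) = 6*y - 2; no integer root y with |y| ≤ 4.
  x = 0: f_y(0, y) = 2*y; vanishes at y ∈ {0}. (0, 0): f_x = 0, f = 0 — SINGULAR.
  x = 1: f_y(1, y) = -2*y - 2; vanishes at y ∈ {-1}. (1, -1): f_x = 5 ≠ 0.
  x = 2: f_y(2, y) = -6*y - 8; no integer root y with |y| ≤ 4.
  x = 3: f_y(3, y) = -10*y - 18; no integer root y with |y| ≤ 4.
  x = 4: f_y(4, y) = -14*y - 32; no integer root y with |y| ≤ 4.
Only singular point on the grid: (0, 0).
Classify: substitute x = 0 + u, y = 0 + v and expand: f = u**3 - 2*u**2*v - 2*u*v**2 + v**2.
No constant or linear terms (consistent with a singular point). Quadratic part: v**2. Cubic part: u**3 - 2*u**2*v - 2*u*v**2.
The quadratic part v**2 is a perfect square, so there is a single (double) tangent line v = 0, i.e. y = 0. Restricting the cubic part to that line (v = 0) leaves u**3 ≠ 0, so f is not divisible by v and the branch is v² ≈ -u**3 to lowest order — this is a cusp.
Classification: cusp.


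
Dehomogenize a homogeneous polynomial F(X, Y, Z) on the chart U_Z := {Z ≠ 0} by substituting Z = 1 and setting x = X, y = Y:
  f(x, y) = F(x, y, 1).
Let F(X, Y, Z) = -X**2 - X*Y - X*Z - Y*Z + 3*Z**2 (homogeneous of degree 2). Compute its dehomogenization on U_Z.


f(x, y) = -x**2 - x*y - x - y + 3

On U_Z we set Z = 1. Each monomial c·X^i·Y^j·Z^k in F becomes c·x^i·y^j·1^k = c·x^i·y^j.
Substituting Z = 1: F(X, Y, 1) = -x**2 - x*y - x - y + 3.
Note: deg(f) ≤ deg(F) = 2; strict inequality happens when F is divisible by Z (lost terms).


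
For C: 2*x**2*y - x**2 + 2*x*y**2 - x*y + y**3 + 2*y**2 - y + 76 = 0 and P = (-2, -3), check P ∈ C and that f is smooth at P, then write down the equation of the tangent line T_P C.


Tangent line at P: 49*x + 48*y + 242 = 0.

Step 1: f(-2, -3) = 0, so P lies on C.
Step 2: partial derivatives
  f_x(x, y) = 4*x*y - 2*x + 2*y**2 - y, f_y(x, y) = 2*x**2 + 4*x*y - x + 3*y**2 + 4*y - 1.
  f_x(P) = 49, f_y(P) = 48 (gradient nonzero, so P is smooth).
Step 3: tangent line at P: 49·(x − -2) + 48·(y − -3) = 0.
Expanding: 49*x + 48*y + 242 = 0.


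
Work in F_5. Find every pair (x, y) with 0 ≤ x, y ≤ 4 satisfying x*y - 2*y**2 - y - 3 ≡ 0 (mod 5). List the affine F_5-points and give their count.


Affine F_5-points: {(1, 1), (1, 4), (3, 3), (4, 2)}; count = 4.

For each of the 25 pairs (x, y) ∈ F_5², evaluate f(x, y) mod 5. Record the zeros.
  x = 0: [0↦2, 1↦4, 2↦2, 3↦1, 4↦1]  zeros at y ∈ ∅
  x = 1: [0↦2, 1↦0, 2↦4, 3↦4, 4↦0]  zeros at y ∈ {1, 4}
  x = 2: [0↦2, 1↦1, 2↦1, 3↦2, 4↦4]  zeros at y ∈ ∅
  x = 3: [0↦2, 1↦2, 2↦3, 3↦0, 4↦3]  zeros at y ∈ {3}
  x = 4: [0↦2, 1↦3, 2↦0, 3↦3, 4↦2]  zeros at y ∈ {2}
Collecting zeros: affine points = {(1, 1), (1, 4), (3, 3), (4, 2)}.
Total count |C(F_5)_aff| = 4.


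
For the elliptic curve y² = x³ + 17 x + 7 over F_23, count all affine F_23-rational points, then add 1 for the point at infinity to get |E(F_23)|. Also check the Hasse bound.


Affine points = {(1, 5), (1, 18), (2, 7), (2, 16), (3, 4), (3, 19), (4, 1), (4, 22), (6, 7), (6, 16), (7, 3), (7, 20), (10, 2), (10, 21), (15, 7), (15, 16), (18, 2), (18, 21), (19, 6), (19, 17), (22, 9), (22, 14)}; affine count = 22; |E(F_23)| = 23.

Discriminant check: Δ ∝ 4a³ + 27b² = 4·17³ + 27·7² = 4·4913 + 27·49 ≡ 22 (mod 23). Nonzero ⇒ E is nonsingular.
For each x ∈ F_23, compute rhs = x³ + 17·x + 7 mod 23, then count y ∈ F_23 with y² ≡ rhs.
  x = 0: rhs = 7, matching y values: none (0 points).
  x = 1: rhs = 2, matching y values: 5, 18 (2 points).
  x = 2: rhs = 3, matching y values: 7, 16 (2 points).
  x = 3: rhs = 16, matching y values: 4, 19 (2 points).
  x = 4: rhs = 1, matching y values: 1, 22 (2 points).
  x = 5: rhs = 10, matching y values: none (0 points).
  x = 6: rhs = 3, matching y values: 7, 16 (2 points).
  x = 7: rhs = 9, matching y values: 3, 20 (2 points).
  x = 8: rhs = 11, matching y values: none (0 points).
  x = 9: rhs = 15, matching y values: none (0 points).
  x = 10: rhs = 4, matching y values: 2, 21 (2 points).
  x = 11: rhs = 7, matching y values: none (0 points).
  x = 12: rhs = 7, matching y values: none (0 points).
  x = 13: rhs = 10, matching y values: none (0 points).
  x = 14: rhs = 22, matching y values: none (0 points).
  x = 15: rhs = 3, matching y values: 7, 16 (2 points).
  x = 16: rhs = 5, matching y values: none (0 points).
  x = 17: rhs = 11, matching y values: none (0 points).
  x = 18: rhs = 4, matching y values: 2, 21 (2 points).
  x = 19: rhs = 13, matching y values: 6, 17 (2 points).
  x = 20: rhs = 21, matching y values: none (0 points).
  x = 21: rhs = 11, matching y values: none (0 points).
  x = 22: rhs = 12, matching y values: 9, 14 (2 points).
Total affine count: 22.
Full point count |E(F_23)| = 22 + 1 = 23.
Hasse bound: |23 − (23+1)| = |-1| = 1 ≤ 2√23 ≈ 9.5917 ✓.


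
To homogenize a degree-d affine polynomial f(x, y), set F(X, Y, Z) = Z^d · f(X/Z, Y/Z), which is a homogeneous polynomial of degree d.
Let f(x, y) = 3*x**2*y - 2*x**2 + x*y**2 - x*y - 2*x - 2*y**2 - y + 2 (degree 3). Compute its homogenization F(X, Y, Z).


F(X, Y, Z) = 3*X**2*Y - 2*X**2*Z + X*Y**2 - X*Y*Z - 2*X*Z**2 - 2*Y**2*Z - Y*Z**2 + 2*Z**3

deg(f) = 3.
Substitute x = X/Z, y = Y/Z into f, then multiply by Z^3.
  monomial 3·x^2·y^1 ↦ 3·X^2·Y^1·Z^0.
  monomial -2·x^2·y^0 ↦ -2·X^2·Y^0·Z^1.
  monomial 1·x^1·y^2 ↦ 1·X^1·Y^2·Z^0.
  monomial -1·x^1·y^1 ↦ -1·X^1·Y^1·Z^1.
  monomial -2·x^1·y^0 ↦ -2·X^1·Y^0·Z^2.
  monomial -2·x^0·y^2 ↦ -2·X^0·Y^2·Z^1.
  monomial -1·x^0·y^1 ↦ -1·X^0·Y^1·Z^2.
  monomial 2·x^0·y^0 ↦ 2·X^0·Y^0·Z^3.
Collecting: F(X, Y, Z) = 3*X**2*Y - 2*X**2*Z + X*Y**2 - X*Y*Z - 2*X*Z**2 - 2*Y**2*Z - Y*Z**2 + 2*Z**3.


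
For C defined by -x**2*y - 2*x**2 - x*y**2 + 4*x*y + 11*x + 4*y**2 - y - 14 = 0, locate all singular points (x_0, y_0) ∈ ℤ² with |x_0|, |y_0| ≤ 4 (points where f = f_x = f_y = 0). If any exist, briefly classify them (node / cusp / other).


Singular points: {(3, -1)}; classification: node.

Compute partial derivatives:
  f_x = -2*x*y - 4*x - y**2 + 4*y + 11.
  f_y = -x**2 - 2*x*y + 4*x + 8*y - 1.
Scan x_0 ∈ {−4, ..., 4}. For each x_0, f_y(x_0, y) is a polynomial in y; find its integer roots y ∈ {−4, ..., 4}, then test f_x and f at those candidates.
  x = -4: f_y(-4, y) = 16*y - 33; no integer root y with |y| ≤ 4.
  x = -3: f_y(-3, y) = 14*y - 22; no integer root y with |y| ≤ 4.
  x = -2: f_y(-2, y) = 12*y - 13; no integer root y with |y| ≤ 4.
  x = -1: f_y(-1, y) = 10*y - 6; no integer root y with |y| ≤ 4.
  x = 0: f_y(0, y) = 8*y - 1; no integer root y with |y| ≤ 4.
  x = 1: f_y(1, y) = 6*y + 2; no integer root y with |y| ≤ 4.
  x = 2: f_y(2, y) = 4*y + 3; no integer root y with |y| ≤ 4.
  x = 3: f_y(3, y) = 2*y + 2; vanishes at y ∈ {-1}. (3, -1): f_x = 0, f = 0 — SINGULAR.
  x = 4: f_y(4, y) = -1; no integer root y with |y| ≤ 4.
Only singular point on the grid: (3, -1).
Classify: substitute x = 3 + u, y = -1 + v and expand: f = -u**2*v - u**2 - u*v**2 + v**2.
No constant or linear terms (consistent with a singular point). Quadratic part: -u**2 + v**2. Cubic part: -u**2*v - u*v**2.
The quadratic part v**2 - u**2 = (v − u)(v + u) splits into two distinct linear factors, so there are two distinct tangent lines y − -1 = ±(x − 3) — this is a node (ordinary double point).
Classification: node.


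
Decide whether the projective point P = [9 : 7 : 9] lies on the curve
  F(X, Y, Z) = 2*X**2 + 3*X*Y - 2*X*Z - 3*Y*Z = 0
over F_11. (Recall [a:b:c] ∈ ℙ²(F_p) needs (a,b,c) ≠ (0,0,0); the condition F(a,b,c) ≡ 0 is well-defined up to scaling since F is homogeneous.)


F(9,7,9) ≡ 0 (mod 11); P is on the curve.

Evaluate F(9, 7, 9) term-by-term (mod 11).
  2*X**2 ↦ 2·81·1·1 = 162
  3*X*Y ↦ 3·9·7·1 = 189
  -2*X*Z ↦ -2·9·1·9 = -162
  -3*Y*Z ↦ -3·1·7·9 = -189
Sum: F(9, 7, 9) = (162) + (189) + (-162) + (-189) = 0.
Reducing mod 11: 0 ≡ 0 (mod 11).
Since F(a, b, c) ≡ 0 (mod 11), P lies on the curve.


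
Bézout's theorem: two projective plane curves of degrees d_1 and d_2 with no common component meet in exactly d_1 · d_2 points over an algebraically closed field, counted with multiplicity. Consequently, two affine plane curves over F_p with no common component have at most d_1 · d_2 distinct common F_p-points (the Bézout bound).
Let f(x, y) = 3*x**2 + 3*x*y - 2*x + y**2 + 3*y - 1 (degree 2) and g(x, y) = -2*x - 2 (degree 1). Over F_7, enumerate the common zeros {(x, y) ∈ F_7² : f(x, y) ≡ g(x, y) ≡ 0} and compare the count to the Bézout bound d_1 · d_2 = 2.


Common zeros: ∅; count = 0; Bézout bound = 2.

deg(f) = 2, deg(g) = 1, so Bézout bound = 2.
Scan x ∈ F_7. For each x, list the y ∈ F_7 with f(x, y) ≡ 0 and those with g(x, y) ≡ 0 (mod 7); the common zeros in that column are the intersection.
  x = 0: f ≡ 0 at y ∈ ∅; g ≡ 0 at y ∈ ∅; common: ∅.
  x = 1: f ≡ 0 at y ∈ {0, 1}; g ≡ 0 at y ∈ ∅; common: ∅.
  x = 2: f ≡ 0 at y ∈ {0, 5}; g ≡ 0 at y ∈ ∅; common: ∅.
  x = 3: f ≡ 0 at y ∈ {4, 5}; g ≡ 0 at y ∈ ∅; common: ∅.
  x = 4: f ≡ 0 at y ∈ ∅; g ≡ 0 at y ∈ ∅; common: ∅.
  x = 5: f ≡ 0 at y ∈ ∅; g ≡ 0 at y ∈ ∅; common: ∅.
  x = 6: f ≡ 0 at y ∈ ∅; g ≡ 0 at y ∈ {0, 1, 2, 3, 4, 5, 6}; common: ∅.
Collecting: common zeros = ∅, so the count is 0.
Comparison with the Bézout bound: 0 ≤ 2 = deg(f)·deg(g), as expected for curves with no common component (the affine F_7-count falls short of the bound because intersections may lie at infinity, over extension fields, or carry multiplicity).


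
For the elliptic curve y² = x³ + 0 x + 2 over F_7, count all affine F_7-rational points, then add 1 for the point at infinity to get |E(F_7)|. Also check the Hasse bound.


Affine points = {(0, 3), (0, 4), (3, 1), (3, 6), (5, 1), (5, 6), (6, 1), (6, 6)}; affine count = 8; |E(F_7)| = 9.

Discriminant check: Δ ∝ 4a³ + 27b² = 4·0³ + 27·2² = 4·0 + 27·4 ≡ 3 (mod 7). Nonzero ⇒ E is nonsingular.
For each x ∈ F_7, compute rhs = x³ + 0·x + 2 mod 7, then count y ∈ F_7 with y² ≡ rhs.
  x = 0: rhs = 2, matching y values: 3, 4 (2 points).
  x = 1: rhs = 3, matching y values: none (0 points).
  x = 2: rhs = 3, matching y values: none (0 points).
  x = 3: rhs = 1, matching y values: 1, 6 (2 points).
  x = 4: rhs = 3, matching y values: none (0 points).
  x = 5: rhs = 1, matching y values: 1, 6 (2 points).
  x = 6: rhs = 1, matching y values: 1, 6 (2 points).
Total affine count: 8.
Full point count |E(F_7)| = 8 + 1 = 9.
Hasse bound: |9 − (7+1)| = |1| = 1 ≤ 2√7 ≈ 5.2915 ✓.


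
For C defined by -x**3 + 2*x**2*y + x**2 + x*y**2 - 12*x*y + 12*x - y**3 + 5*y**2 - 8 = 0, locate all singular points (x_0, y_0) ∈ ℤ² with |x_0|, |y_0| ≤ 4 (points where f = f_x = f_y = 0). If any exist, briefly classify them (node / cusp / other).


Singular points: {(2, 2)}; classification: node.

Compute partial derivatives:
  f_x = -3*x**2 + 4*x*y + 2*x + y**2 - 12*y + 12.
  f_y = 2*x**2 + 2*x*y - 12*x - 3*y**2 + 10*y.
Scan x_0 ∈ {−4, ..., 4}. For each x_0, f_y(x_0, y) is a polynomial in y; find its integer roots y ∈ {−4, ..., 4}, then test f_x and f at those candidates.
  x = -4: f_y(-4, y) = -3*y**2 + 2*y + 80; no integer root y with |y| ≤ 4.
  x = -3: f_y(-3, y) = -3*y**2 + 4*y + 54; no integer root y with |y| ≤ 4.
  x = -2: f_y(-2, y) = -3*y**2 + 6*y + 32; no integer root y with |y| ≤ 4.
  x = -1: f_y(-1, y) = -3*y**2 + 8*y + 14; no integer root y with |y| ≤ 4.
  x = 0: f_y(0, y) = -3*y**2 + 10*y; vanishes at y ∈ {0}. (0, 0): f_x = 12 ≠ 0.
  x = 1: f_y(1, y) = -3*y**2 + 12*y - 10; no integer root y with |y| ≤ 4.
  x = 2: f_y(2, y) = -3*y**2 + 14*y - 16; vanishes at y ∈ {2}. (2, 2): f_x = 0, f = 0 — SINGULAR.
  x = 3: f_y(3, y) = -3*y**2 + 16*y - 18; no integer root y with |y| ≤ 4.
  x = 4: f_y(4, y) = -3*y**2 + 18*y - 16; no integer root y with |y| ≤ 4.
Only singular point on the grid: (2, 2).
Classify: substitute x = 2 + u, y = 2 + v and expand: f = -u**3 + 2*u**2*v - u**2 + u*v**2 - v**3 + v**2.
No constant or linear terms (consistent with a singular point). Quadratic part: -u**2 + v**2. Cubic part: -u**3 + 2*u**2*v + u*v**2 - v**3.
The quadratic part v**2 - u**2 = (v − u)(v + u) splits into two distinct linear factors, so there are two distinct tangent lines y − 2 = ±(x − 2) — this is a node (ordinary double point).
Classification: node.


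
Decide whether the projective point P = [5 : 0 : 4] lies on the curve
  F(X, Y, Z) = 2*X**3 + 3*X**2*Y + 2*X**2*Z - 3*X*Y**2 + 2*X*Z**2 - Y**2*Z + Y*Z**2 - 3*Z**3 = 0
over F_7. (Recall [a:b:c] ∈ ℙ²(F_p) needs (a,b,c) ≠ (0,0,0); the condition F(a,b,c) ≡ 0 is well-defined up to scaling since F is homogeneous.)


F(5,0,4) ≡ 5 (mod 7); P is NOT on the curve.

Evaluate F(5, 0, 4) term-by-term (mod 7).
  2*X**3 ↦ 2·125·1·1 = 250
  3*X**2*Y ↦ 3·25·0·1 = 0
  2*X**2*Z ↦ 2·25·1·4 = 200
  -3*X*Y**2 ↦ -3·5·0·1 = 0
  2*X*Z**2 ↦ 2·5·1·16 = 160
  -Y**2*Z ↦ -1·1·0·4 = 0
  Y*Z**2 ↦ 1·1·0·16 = 0
  -3*Z**3 ↦ -3·1·1·64 = -192
Sum: F(5, 0, 4) = (250) + (0) + (200) + (0) + (160) + (0) + (0) + (-192) = 418.
Reducing mod 7: 418 ≡ 5 (mod 7).
Since F(a, b, c) ≡ 5 ≠ 0 (mod 7), P does NOT lie on the curve.


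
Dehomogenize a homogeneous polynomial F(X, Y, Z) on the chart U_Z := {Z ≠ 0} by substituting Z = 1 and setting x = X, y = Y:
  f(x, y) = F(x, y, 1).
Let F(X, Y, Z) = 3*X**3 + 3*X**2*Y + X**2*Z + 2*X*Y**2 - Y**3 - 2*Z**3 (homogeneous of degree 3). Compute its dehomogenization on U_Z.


f(x, y) = 3*x**3 + 3*x**2*y + x**2 + 2*x*y**2 - y**3 - 2

On U_Z we set Z = 1. Each monomial c·X^i·Y^j·Z^k in F becomes c·x^i·y^j·1^k = c·x^i·y^j.
Substituting Z = 1: F(X, Y, 1) = 3*x**3 + 3*x**2*y + x**2 + 2*x*y**2 - y**3 - 2.
Note: deg(f) ≤ deg(F) = 3; strict inequality happens when F is divisible by Z (lost terms).


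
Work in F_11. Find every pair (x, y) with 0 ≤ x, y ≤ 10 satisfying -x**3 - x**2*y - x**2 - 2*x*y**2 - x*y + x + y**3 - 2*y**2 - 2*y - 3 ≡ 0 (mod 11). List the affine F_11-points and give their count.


Affine F_11-points: {(0, 3), (1, 1), (1, 6), (1, 8), (2, 4), (3, 2), (4, 1), (5, 8), (6, 2), (6, 10), (7, 8), (8, 7), (9, 5), (10, 2)}; count = 14.

For each of the 121 pairs (x, y) ∈ F_11², evaluate f(x, y) mod 11. Record the zeros.
  x = 0: [0↦8, 1↦5, 2↦4, 3↦0, 4↦10, 5↦7, 6↦8, 7↦8, 8↦2, 9↦7, 10↦7]  zeros at y ∈ {3}
  x = 1: [0↦7, 1↦0, 2↦2, 3↦8, 4↦2, 5↦1, 6↦0, 7↦5, 8↦0, 9↦2, 10↦6]  zeros at y ∈ {1, 6, 8}
  x = 2: [0↦9, 1↦7, 2↦10, 3↦2, 4↦0, 5↦10, 6↦5, 7↦2, 8↦7, 9↦4, 10↦10]  zeros at y ∈ {4}
  x = 3: [0↦8, 1↦9, 2↦0, 3↦9, 4↦9, 5↦6, 6↦6, 7↦4, 8↦6, 9↦7, 10↦2]  zeros at y ∈ {2}
  x = 4: [0↦9, 1↦0, 2↦10, 3↦1, 4↦1, 5↦5, 6↦8, 7↦5, 8↦2, 9↦5, 10↦9]  zeros at y ∈ {1}
  x = 5: [0↦6, 1↦7, 2↦1, 3↦5, 4↦3, 5↦1, 6↦5, 7↦10, 8↦0, 9↦3, 10↦3]  zeros at y ∈ {8}
  x = 6: [0↦4, 1↦2, 2↦0, 3↦4, 4↦9, 5↦10, 6↦2, 7↦2, 8↦5, 9↦6, 10↦0]  zeros at y ∈ {2, 10}
  x = 7: [0↦8, 1↦1, 2↦1, 3↦3, 4↦2, 5↦4, 6↦4, 7↦8, 8↦0, 9↦8, 10↦5]  zeros at y ∈ {8}
  x = 8: [0↦1, 1↦9, 2↦9, 3↦7, 4↦9, 5↦10, 6↦5, 7↦0, 8↦1, 9↦3, 10↦1]  zeros at y ∈ {7}
  x = 9: [0↦10, 1↦9, 2↦7, 3↦10, 4↦2, 5↦0, 6↦10, 7↦5, 8↦2, 9↦7, 10↦4]  zeros at y ∈ {5}
  x = 10: [0↦7, 1↦6, 2↦0, 3↦6, 4↦8, 5↦1, 6↦2, 7↦6, 8↦8, 9↦3, 10↦8]  zeros at y ∈ {2}
Collecting zeros: affine points = {(0, 3), (1, 1), (1, 6), (1, 8), (2, 4), (3, 2), (4, 1), (5, 8), (6, 2), (6, 10), (7, 8), (8, 7), (9, 5), (10, 2)}.
Total count |C(F_11)_aff| = 14.


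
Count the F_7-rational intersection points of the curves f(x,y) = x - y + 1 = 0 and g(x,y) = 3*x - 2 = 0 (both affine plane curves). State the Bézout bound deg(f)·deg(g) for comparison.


Common zeros: {(3, 4)}; count = 1; Bézout bound = 1.

deg(f) = 1, deg(g) = 1, so Bézout bound = 1.
Scan x ∈ F_7. For each x, list the y ∈ F_7 with f(x, y) ≡ 0 and those with g(x, y) ≡ 0 (mod 7); the common zeros in that column are the intersection.
  x = 0: f ≡ 0 at y ∈ {1}; g ≡ 0 at y ∈ ∅; common: ∅.
  x = 1: f ≡ 0 at y ∈ {2}; g ≡ 0 at y ∈ ∅; common: ∅.
  x = 2: f ≡ 0 at y ∈ {3}; g ≡ 0 at y ∈ ∅; common: ∅.
  x = 3: f ≡ 0 at y ∈ {4}; g ≡ 0 at y ∈ {0, 1, 2, 3, 4, 5, 6}; common: {4}.
  x = 4: f ≡ 0 at y ∈ {5}; g ≡ 0 at y ∈ ∅; common: ∅.
  x = 5: f ≡ 0 at y ∈ {6}; g ≡ 0 at y ∈ ∅; common: ∅.
  x = 6: f ≡ 0 at y ∈ {0}; g ≡ 0 at y ∈ ∅; common: ∅.
Collecting: common zeros = {(3, 4)}, so the count is 1.
Comparison with the Bézout bound: 1 ≤ 1 = deg(f)·deg(g), as expected for curves with no common component (the bound is attained).


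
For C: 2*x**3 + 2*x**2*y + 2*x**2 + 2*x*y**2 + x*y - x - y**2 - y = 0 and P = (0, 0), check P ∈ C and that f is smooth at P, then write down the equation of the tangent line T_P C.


Tangent line at P: -x - y = 0.

Step 1: f(0, 0) = 0, so P lies on C.
Step 2: partial derivatives
  f_x(x, y) = 6*x**2 + 4*x*y + 4*x + 2*y**2 + y - 1, f_y(x, y) = 2*x**2 + 4*x*y + x - 2*y - 1.
  f_x(P) = -1, f_y(P) = -1 (gradient nonzero, so P is smooth).
Step 3: tangent line at P: -1·(x − 0) + -1·(y − 0) = 0.
Expanding: -x - y = 0.


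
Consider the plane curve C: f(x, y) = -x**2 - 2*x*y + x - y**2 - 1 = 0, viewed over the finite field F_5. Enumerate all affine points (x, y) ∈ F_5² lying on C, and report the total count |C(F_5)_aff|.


Affine F_5-points: {(0, 2), (0, 3), (1, 4), (2, 2), (2, 4)}; count = 5.

For each of the 25 pairs (x, y) ∈ F_5², evaluate f(x, y) mod 5. Record the zeros.
  x = 0: [0↦4, 1↦3, 2↦0, 3↦0, 4↦3]  zeros at y ∈ {2, 3}
  x = 1: [0↦4, 1↦1, 2↦1, 3↦4, 4↦0]  zeros at y ∈ {4}
  x = 2: [0↦2, 1↦2, 2↦0, 3↦1, 4↦0]  zeros at y ∈ {2, 4}
  x = 3: [0↦3, 1↦1, 2↦2, 3↦1, 4↦3]  zeros at y ∈ ∅
  x = 4: [0↦2, 1↦3, 2↦2, 3↦4, 4↦4]  zeros at y ∈ ∅
Collecting zeros: affine points = {(0, 2), (0, 3), (1, 4), (2, 2), (2, 4)}.
Total count |C(F_5)_aff| = 5.


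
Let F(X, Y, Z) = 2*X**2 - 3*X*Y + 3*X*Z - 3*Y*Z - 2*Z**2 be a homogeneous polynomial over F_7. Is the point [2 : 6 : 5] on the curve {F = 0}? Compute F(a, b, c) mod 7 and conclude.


F(2,6,5) ≡ 2 (mod 7); P is NOT on the curve.

Evaluate F(2, 6, 5) term-by-term (mod 7).
  2*X**2 ↦ 2·4·1·1 = 8
  -3*X*Y ↦ -3·2·6·1 = -36
  3*X*Z ↦ 3·2·1·5 = 30
  -3*Y*Z ↦ -3·1·6·5 = -90
  -2*Z**2 ↦ -2·1·1·25 = -50
Sum: F(2, 6, 5) = (8) + (-36) + (30) + (-90) + (-50) = -138.
Reducing mod 7: -138 ≡ 2 (mod 7).
Since F(a, b, c) ≡ 2 ≠ 0 (mod 7), P does NOT lie on the curve.


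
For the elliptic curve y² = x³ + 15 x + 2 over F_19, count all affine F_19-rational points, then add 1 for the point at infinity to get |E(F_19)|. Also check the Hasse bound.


Affine points = {(3, 6), (3, 13), (6, 2), (6, 17), (8, 8), (8, 11), (9, 7), (9, 12), (11, 4), (11, 15), (13, 0), (14, 7), (14, 12), (15, 7), (15, 12), (16, 5), (16, 14), (18, 9), (18, 10)}; affine count = 19; |E(F_19)| = 20.

Discriminant check: Δ ∝ 4a³ + 27b² = 4·15³ + 27·2² = 4·3375 + 27·4 ≡ 4 (mod 19). Nonzero ⇒ E is nonsingular.
For each x ∈ F_19, compute rhs = x³ + 15·x + 2 mod 19, then count y ∈ F_19 with y² ≡ rhs.
  x = 0: rhs = 2, matching y values: none (0 points).
  x = 1: rhs = 18, matching y values: none (0 points).
  x = 2: rhs = 2, matching y values: none (0 points).
  x = 3: rhs = 17, matching y values: 6, 13 (2 points).
  x = 4: rhs = 12, matching y values: none (0 points).
  x = 5: rhs = 12, matching y values: none (0 points).
  x = 6: rhs = 4, matching y values: 2, 17 (2 points).
  x = 7: rhs = 13, matching y values: none (0 points).
  x = 8: rhs = 7, matching y values: 8, 11 (2 points).
  x = 9: rhs = 11, matching y values: 7, 12 (2 points).
  x = 10: rhs = 12, matching y values: none (0 points).
  x = 11: rhs = 16, matching y values: 4, 15 (2 points).
  x = 12: rhs = 10, matching y values: none (0 points).
  x = 13: rhs = 0, matching y values: 0 (1 points).
  x = 14: rhs = 11, matching y values: 7, 12 (2 points).
  x = 15: rhs = 11, matching y values: 7, 12 (2 points).
  x = 16: rhs = 6, matching y values: 5, 14 (2 points).
  x = 17: rhs = 2, matching y values: none (0 points).
  x = 18: rhs = 5, matching y values: 9, 10 (2 points).
Total affine count: 19.
Full point count |E(F_19)| = 19 + 1 = 20.
Hasse bound: |20 − (19+1)| = |0| = 0 ≤ 2√19 ≈ 8.7178 ✓.


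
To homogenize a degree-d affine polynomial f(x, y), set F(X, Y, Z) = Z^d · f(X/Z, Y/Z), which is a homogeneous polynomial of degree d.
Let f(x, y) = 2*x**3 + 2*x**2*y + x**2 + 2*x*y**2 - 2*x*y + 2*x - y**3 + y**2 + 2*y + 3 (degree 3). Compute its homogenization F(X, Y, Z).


F(X, Y, Z) = 2*X**3 + 2*X**2*Y + X**2*Z + 2*X*Y**2 - 2*X*Y*Z + 2*X*Z**2 - Y**3 + Y**2*Z + 2*Y*Z**2 + 3*Z**3

deg(f) = 3.
Substitute x = X/Z, y = Y/Z into f, then multiply by Z^3.
  monomial 2·x^3·y^0 ↦ 2·X^3·Y^0·Z^0.
  monomial 2·x^2·y^1 ↦ 2·X^2·Y^1·Z^0.
  monomial 1·x^2·y^0 ↦ 1·X^2·Y^0·Z^1.
  monomial 2·x^1·y^2 ↦ 2·X^1·Y^2·Z^0.
  monomial -2·x^1·y^1 ↦ -2·X^1·Y^1·Z^1.
  monomial 2·x^1·y^0 ↦ 2·X^1·Y^0·Z^2.
  monomial -1·x^0·y^3 ↦ -1·X^0·Y^3·Z^0.
  monomial 1·x^0·y^2 ↦ 1·X^0·Y^2·Z^1.
  monomial 2·x^0·y^1 ↦ 2·X^0·Y^1·Z^2.
  monomial 3·x^0·y^0 ↦ 3·X^0·Y^0·Z^3.
Collecting: F(X, Y, Z) = 2*X**3 + 2*X**2*Y + X**2*Z + 2*X*Y**2 - 2*X*Y*Z + 2*X*Z**2 - Y**3 + Y**2*Z + 2*Y*Z**2 + 3*Z**3.


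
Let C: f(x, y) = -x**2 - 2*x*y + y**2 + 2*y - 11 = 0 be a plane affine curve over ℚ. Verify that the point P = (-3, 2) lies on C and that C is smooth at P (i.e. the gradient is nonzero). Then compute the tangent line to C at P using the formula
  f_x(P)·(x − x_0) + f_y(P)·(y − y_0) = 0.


Tangent line at P: 2*x + 12*y - 18 = 0.

Step 1: f(-3, 2) = 0, so P lies on C.
Step 2: partial derivatives
  f_x(x, y) = -2*x - 2*y, f_y(x, y) = -2*x + 2*y + 2.
  f_x(P) = 2, f_y(P) = 12 (gradient nonzero, so P is smooth).
Step 3: tangent line at P: 2·(x − -3) + 12·(y − 2) = 0.
Expanding: 2*x + 12*y - 18 = 0.


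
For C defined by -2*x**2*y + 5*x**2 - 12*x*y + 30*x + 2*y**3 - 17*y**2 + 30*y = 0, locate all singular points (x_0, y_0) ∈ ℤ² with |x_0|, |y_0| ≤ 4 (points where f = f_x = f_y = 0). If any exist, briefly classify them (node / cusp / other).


Singular points: {(-3, 3)}; classification: node.

Compute partial derivatives:
  f_x = -4*x*y + 10*x - 12*y + 30.
  f_y = -2*x**2 - 12*x + 6*y**2 - 34*y + 30.
Scan x_0 ∈ {−4, ..., 4}. For each x_0, f_y(x_0, y) is a polynomial in y; find its integer roots y ∈ {−4, ..., 4}, then test f_x and f at those candidates.
  x = -4: f_y(-4, y) = 6*y**2 - 34*y + 46; no integer root y with |y| ≤ 4.
  x = -3: f_y(-3, y) = 6*y**2 - 34*y + 48; vanishes at y ∈ {3}. (-3, 3): f_x = 0, f = 0 — SINGULAR.
  x = -2: f_y(-2, y) = 6*y**2 - 34*y + 46; no integer root y with |y| ≤ 4.
  x = -1: f_y(-1, y) = 6*y**2 - 34*y + 40; vanishes at y ∈ {4}. (-1, 4): f_x = -12 ≠ 0.
  x = 0: f_y(0, y) = 6*y**2 - 34*y + 30; no integer root y with |y| ≤ 4.
  x = 1: f_y(1, y) = 6*y**2 - 34*y + 16; no integer root y with |y| ≤ 4.
  x = 2: f_y(2, y) = 6*y**2 - 34*y - 2; no integer root y with |y| ≤ 4.
  x = 3: f_y(3, y) = 6*y**2 - 34*y - 24; no integer root y with |y| ≤ 4.
  x = 4: f_y(4, y) = 6*y**2 - 34*y - 50; no integer root y with |y| ≤ 4.
Only singular point on the grid: (-3, 3).
Classify: substitute x = -3 + u, y = 3 + v and expand: f = -2*u**2*v - u**2 + 2*v**3 + v**2.
No constant or linear terms (consistent with a singular point). Quadratic part: -u**2 + v**2. Cubic part: -2*u**2*v + 2*v**3.
The quadratic part v**2 - u**2 = (v − u)(v + u) splits into two distinct linear factors, so there are two distinct tangent lines y − 3 = ±(x − -3) — this is a node (ordinary double point).
Classification: node.


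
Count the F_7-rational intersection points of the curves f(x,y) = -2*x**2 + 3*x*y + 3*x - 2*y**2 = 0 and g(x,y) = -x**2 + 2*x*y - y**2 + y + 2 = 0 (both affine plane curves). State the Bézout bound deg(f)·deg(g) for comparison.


Common zeros: ∅; count = 0; Bézout bound = 4.

deg(f) = 2, deg(g) = 2, so Bézout bound = 4.
Scan x ∈ F_7. For each x, list the y ∈ F_7 with f(x, y) ≡ 0 and those with g(x, y) ≡ 0 (mod 7); the common zeros in that column are the intersection.
  x = 0: f ≡ 0 at y ∈ {0}; g ≡ 0 at y ∈ {2, 6}; common: ∅.
  x = 1: f ≡ 0 at y ∈ ∅; g ≡ 0 at y ∈ ∅; common: ∅.
  x = 2: f ≡ 0 at y ∈ ∅; g ≡ 0 at y ∈ ∅; common: ∅.
  x = 3: f ≡ 0 at y ∈ {3, 5}; g ≡ 0 at y ∈ {0}; common: ∅.
  x = 4: f ≡ 0 at y ∈ ∅; g ≡ 0 at y ∈ {0, 2}; common: ∅.
  x = 5: f ≡ 0 at y ∈ {0, 4}; g ≡ 0 at y ∈ {5, 6}; common: ∅.
  x = 6: f ≡ 0 at y ∈ {4, 5}; g ≡ 0 at y ∈ ∅; common: ∅.
Collecting: common zeros = ∅, so the count is 0.
Comparison with the Bézout bound: 0 ≤ 4 = deg(f)·deg(g), as expected for curves with no common component (the affine F_7-count falls short of the bound because intersections may lie at infinity, over extension fields, or carry multiplicity).


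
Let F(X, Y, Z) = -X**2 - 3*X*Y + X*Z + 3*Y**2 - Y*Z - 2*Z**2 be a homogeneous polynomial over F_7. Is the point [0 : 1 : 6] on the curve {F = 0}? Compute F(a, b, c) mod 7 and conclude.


F(0,1,6) ≡ 2 (mod 7); P is NOT on the curve.

Evaluate F(0, 1, 6) term-by-term (mod 7).
  -X**2 ↦ -1·0·1·1 = 0
  -3*X*Y ↦ -3·0·1·1 = 0
  X*Z ↦ 1·0·1·6 = 0
  3*Y**2 ↦ 3·1·1·1 = 3
  -Y*Z ↦ -1·1·1·6 = -6
  -2*Z**2 ↦ -2·1·1·36 = -72
Sum: F(0, 1, 6) = (0) + (0) + (0) + (3) + (-6) + (-72) = -75.
Reducing mod 7: -75 ≡ 2 (mod 7).
Since F(a, b, c) ≡ 2 ≠ 0 (mod 7), P does NOT lie on the curve.


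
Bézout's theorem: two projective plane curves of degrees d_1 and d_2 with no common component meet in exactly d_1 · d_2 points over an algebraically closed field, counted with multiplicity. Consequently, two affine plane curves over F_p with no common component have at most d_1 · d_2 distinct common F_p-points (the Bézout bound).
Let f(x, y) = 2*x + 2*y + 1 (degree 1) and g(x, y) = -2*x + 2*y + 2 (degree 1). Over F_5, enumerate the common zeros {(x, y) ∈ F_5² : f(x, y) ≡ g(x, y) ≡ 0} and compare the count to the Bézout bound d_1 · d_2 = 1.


Common zeros: {(4, 3)}; count = 1; Bézout bound = 1.

deg(f) = 1, deg(g) = 1, so Bézout bound = 1.
Scan x ∈ F_5. For each x, list the y ∈ F_5 with f(x, y) ≡ 0 and those with g(x, y) ≡ 0 (mod 5); the common zeros in that column are the intersection.
  x = 0: f ≡ 0 at y ∈ {2}; g ≡ 0 at y ∈ {4}; common: ∅.
  x = 1: f ≡ 0 at y ∈ {1}; g ≡ 0 at y ∈ {0}; common: ∅.
  x = 2: f ≡ 0 at y ∈ {0}; g ≡ 0 at y ∈ {1}; common: ∅.
  x = 3: f ≡ 0 at y ∈ {4}; g ≡ 0 at y ∈ {2}; common: ∅.
  x = 4: f ≡ 0 at y ∈ {3}; g ≡ 0 at y ∈ {3}; common: {3}.
Collecting: common zeros = {(4, 3)}, so the count is 1.
Comparison with the Bézout bound: 1 ≤ 1 = deg(f)·deg(g), as expected for curves with no common component (the bound is attained).


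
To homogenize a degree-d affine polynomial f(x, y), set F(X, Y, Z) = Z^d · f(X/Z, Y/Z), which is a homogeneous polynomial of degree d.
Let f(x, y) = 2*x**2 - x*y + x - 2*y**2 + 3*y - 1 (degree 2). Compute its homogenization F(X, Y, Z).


F(X, Y, Z) = 2*X**2 - X*Y + X*Z - 2*Y**2 + 3*Y*Z - Z**2

deg(f) = 2.
Substitute x = X/Z, y = Y/Z into f, then multiply by Z^2.
  monomial 2·x^2·y^0 ↦ 2·X^2·Y^0·Z^0.
  monomial -1·x^1·y^1 ↦ -1·X^1·Y^1·Z^0.
  monomial 1·x^1·y^0 ↦ 1·X^1·Y^0·Z^1.
  monomial -2·x^0·y^2 ↦ -2·X^0·Y^2·Z^0.
  monomial 3·x^0·y^1 ↦ 3·X^0·Y^1·Z^1.
  monomial -1·x^0·y^0 ↦ -1·X^0·Y^0·Z^2.
Collecting: F(X, Y, Z) = 2*X**2 - X*Y + X*Z - 2*Y**2 + 3*Y*Z - Z**2.


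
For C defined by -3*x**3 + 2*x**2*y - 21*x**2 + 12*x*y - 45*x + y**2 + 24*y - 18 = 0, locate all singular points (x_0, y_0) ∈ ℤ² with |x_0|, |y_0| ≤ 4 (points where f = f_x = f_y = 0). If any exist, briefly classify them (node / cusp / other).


Singular points: {(-3, -3)}; classification: cusp.

Compute partial derivatives:
  f_x = -9*x**2 + 4*x*y - 42*x + 12*y - 45.
  f_y = 2*x**2 + 12*x + 2*y + 24.
Scan x_0 ∈ {−4, ..., 4}. For each x_0, f_y(x_0, y) is a polynomial in y; find its integer roots y ∈ {−4, ..., 4}, then test f_x and f at those candidates.
  x = -4: f_y(-4, y) = 2*y + 8; vanishes at y ∈ {-4}. (-4, -4): f_x = -5 ≠ 0.
  x = -3: f_y(-3, y) = 2*y + 6; vanishes at y ∈ {-3}. (-3, -3): f_x = 0, f = 0 — SINGULAR.
  x = -2: f_y(-2, y) = 2*y + 8; vanishes at y ∈ {-4}. (-2, -4): f_x = -13 ≠ 0.
  x = -1: f_y(-1, y) = 2*y + 14; no integer root y with |y| ≤ 4.
  x = 0: f_y(0, y) = 2*y + 24; no integer root y with |y| ≤ 4.
  x = 1: f_y(1, y) = 2*y + 38; no integer root y with |y| ≤ 4.
  x = 2: f_y(2, y) = 2*y + 56; no integer root y with |y| ≤ 4.
  x = 3: f_y(3, y) = 2*y + 78; no integer root y with |y| ≤ 4.
  x = 4: f_y(4, y) = 2*y + 104; no integer root y with |y| ≤ 4.
Only singular point on the grid: (-3, -3).
Classify: substitute x = -3 + u, y = -3 + v and expand: f = -3*u**3 + 2*u**2*v + v**2.
No constant or linear terms (consistent with a singular point). Quadratic part: v**2. Cubic part: -3*u**3 + 2*u**2*v.
The quadratic part v**2 is a perfect square, so there is a single (double) tangent line v = 0, i.e. y = -3. Restricting the cubic part to that line (v = 0) leaves -3*u**3 ≠ 0, so f is not divisible by v and the branch is v² ≈ 3*u**3 to lowest order — this is a cusp.
Classification: cusp.


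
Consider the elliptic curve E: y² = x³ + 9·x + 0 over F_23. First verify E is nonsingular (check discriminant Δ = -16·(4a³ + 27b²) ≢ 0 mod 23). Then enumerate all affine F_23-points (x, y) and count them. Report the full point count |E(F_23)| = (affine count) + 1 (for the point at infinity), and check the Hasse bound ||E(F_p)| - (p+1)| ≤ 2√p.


Affine points = {(0, 0), (2, 7), (2, 16), (3, 10), (3, 13), (4, 10), (4, 13), (5, 3), (5, 20), (8, 3), (8, 20), (10, 3), (10, 20), (11, 2), (11, 21), (14, 8), (14, 15), (16, 10), (16, 13), (17, 11), (17, 12), (22, 6), (22, 17)}; affine count = 23; |E(F_23)| = 24.

Discriminant check: Δ ∝ 4a³ + 27b² = 4·9³ + 27·0² = 4·729 + 27·0 ≡ 18 (mod 23). Nonzero ⇒ E is nonsingular.
For each x ∈ F_23, compute rhs = x³ + 9·x + 0 mod 23, then count y ∈ F_23 with y² ≡ rhs.
  x = 0: rhs = 0, matching y values: 0 (1 points).
  x = 1: rhs = 10, matching y values: none (0 points).
  x = 2: rhs = 3, matching y values: 7, 16 (2 points).
  x = 3: rhs = 8, matching y values: 10, 13 (2 points).
  x = 4: rhs = 8, matching y values: 10, 13 (2 points).
  x = 5: rhs = 9, matching y values: 3, 20 (2 points).
  x = 6: rhs = 17, matching y values: none (0 points).
  x = 7: rhs = 15, matching y values: none (0 points).
  x = 8: rhs = 9, matching y values: 3, 20 (2 points).
  x = 9: rhs = 5, matching y values: none (0 points).
  x = 10: rhs = 9, matching y values: 3, 20 (2 points).
  x = 11: rhs = 4, matching y values: 2, 21 (2 points).
  x = 12: rhs = 19, matching y values: none (0 points).
  x = 13: rhs = 14, matching y values: none (0 points).
  x = 14: rhs = 18, matching y values: 8, 15 (2 points).
  x = 15: rhs = 14, matching y values: none (0 points).
  x = 16: rhs = 8, matching y values: 10, 13 (2 points).
  x = 17: rhs = 6, matching y values: 11, 12 (2 points).
  x = 18: rhs = 14, matching y values: none (0 points).
  x = 19: rhs = 15, matching y values: none (0 points).
  x = 20: rhs = 15, matching y values: none (0 points).
  x = 21: rhs = 20, matching y values: none (0 points).
  x = 22: rhs = 13, matching y values: 6, 17 (2 points).
Total affine count: 23.
Full point count |E(F_23)| = 23 + 1 = 24.
Hasse bound: |24 − (23+1)| = |0| = 0 ≤ 2√23 ≈ 9.5917 ✓.
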